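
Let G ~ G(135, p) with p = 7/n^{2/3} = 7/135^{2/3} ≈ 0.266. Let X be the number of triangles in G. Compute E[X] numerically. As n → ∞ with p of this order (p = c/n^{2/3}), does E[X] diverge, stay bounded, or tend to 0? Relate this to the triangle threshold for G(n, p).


Number of potential triangles: C(135, 3) = 400995.
Each occurs with probability p³ ≈ (0.266)³ ≈ 1.882030e-02.
By linearity: E[X] = C(135, 3)·p³ ≈ 400995 · 1.882030e-02 ≈ 7546.8469.
Since α = 2/3 < 1, p = c/n^{2/3} ≫ 1/n is above the triangle threshold p ~ 1/n. Asymptotically E[X] ~ (c³/6)·n^{3(1−α)} = (7³/6)·n^{1} → ∞; triangles are abundant w.h.p.

E[X] ≈ 7546.8469; in regime p = Θ(1/n^{2/3}) E[X] diverges (above the triangle threshold p ~ 1/n).


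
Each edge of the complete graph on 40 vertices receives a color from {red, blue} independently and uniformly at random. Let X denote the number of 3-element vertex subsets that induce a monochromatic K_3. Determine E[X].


Let X = Σ_S X_S over the C(40, 3) = 9880 subsets S of size 3, where X_S = 1 if the K_3 on S is monochromatic.
For a fixed S, the K_3 on S has C(3, 2) = 3 edges. P[all 3 edges red] = (1/2)^3, and likewise for blue, so P[monochromatic] = 2·(1/2)^3 = 2^{1 − 3} = 1/4.
Summing: E[X] = C(40, 3) · 2^{1 − 3} = 9880 · 1/4 = 2470.
Numerically: E[X] ≈ 2470.000.

E[X] = C(40,3)·2^(1−C(3,2)) = 2470 ≈ 2470.000.


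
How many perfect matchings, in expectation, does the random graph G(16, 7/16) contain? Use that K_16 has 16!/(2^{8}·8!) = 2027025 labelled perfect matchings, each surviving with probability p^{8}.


K_16 has 16!/(2^{8}·8!) = 2027025 labelled perfect matchings.
For each such perfect matching H, let X_H = 1 if all 8 edges of H are present in G. Then P[X_H = 1] = p^{8} = (7/16)^{8} = 5764801/4294967296.
By linearity: E[X] = Σ_H E[X_H] = 2027025 · p^{8} = 2027025 · 5764801/4294967296 = 11685395747025/4294967296.
Numerically: E[X] ≈ 2721.

E[X] = 2027025 · (7/16)^{8} = 11685395747025/4294967296 ≈ 2721.


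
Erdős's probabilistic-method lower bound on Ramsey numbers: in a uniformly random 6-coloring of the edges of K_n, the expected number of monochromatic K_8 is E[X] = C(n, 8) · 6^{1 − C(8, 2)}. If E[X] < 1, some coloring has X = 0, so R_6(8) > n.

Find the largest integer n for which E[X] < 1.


We need C(n, 8) · 6^{1 − 28} < 1, i.e. C(n, 8) < 6^{28 − 1} = 1023490369077469249536.
Check values of n near the boundary:
  n = 1591: C(1591, 8) = 1000427749141189953870; 1000427749141189953870 < 1023490369077469249536? YES
  n = 1592: C(1592, 8) = 1005480414540892933435; 1005480414540892933435 < 1023490369077469249536? YES
  n = 1593: C(1593, 8) = 1010555394551193970323; 1010555394551193970323 < 1023490369077469249536? YES
  n = 1594: C(1594, 8) = 1015652773590544255167; 1015652773590544255167 < 1023490369077469249536? YES
  n = 1595: C(1595, 8) = 1020772636343363633895; 1020772636343363633895 < 1023490369077469249536? YES
  n = 1596: C(1596, 8) = 1025915067760710553965; 1025915067760710553965 < 1023490369077469249536? NO
The largest n with C(n, 8) < 1023490369077469249536 is n = 1595 (where E[X] = 113419181815929292655/113721152119718805504 ≈ 0.99734). Hence R_6(8) > 1595, i.e. R_6(8) ≥ 1596.

Largest n = 1595; hence R_6(8) > 1595.


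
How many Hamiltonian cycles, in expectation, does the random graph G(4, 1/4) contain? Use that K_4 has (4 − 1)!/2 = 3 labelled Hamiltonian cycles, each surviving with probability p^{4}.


K_4 has (4 − 1)!/2 = 3 labelled Hamiltonian cycles.
For each such Hamiltonian cycle H, let X_H = 1 if all 4 edges of H are present in G. Then P[X_H = 1] = p^{4} = (1/4)^{4} = 1/256.
By linearity of expectation: E[X] = Σ_H E[X_H] = 3 · p^{4} = 3 · 1/256 = 3/256.
Numerically: E[X] ≈ 0.01172.

E[X] = 3 · (1/4)^{4} = 3/256 ≈ 0.01172.


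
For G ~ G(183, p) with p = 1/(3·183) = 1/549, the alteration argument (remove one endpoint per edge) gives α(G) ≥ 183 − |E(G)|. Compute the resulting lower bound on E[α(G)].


E[|E(G)|] = C(183, 2)·p = 16653 · (1/549) = 91/3.
E[α(G)] ≥ n − E[|E(G)|] = 183 − 91/3 = 458/3.
Numerically: ≈ 152.6667.
(This is only a lower bound; the true E[α(G)] may be larger.)

E[α(G)] ≥ 458/3 ≈ 152.6667.


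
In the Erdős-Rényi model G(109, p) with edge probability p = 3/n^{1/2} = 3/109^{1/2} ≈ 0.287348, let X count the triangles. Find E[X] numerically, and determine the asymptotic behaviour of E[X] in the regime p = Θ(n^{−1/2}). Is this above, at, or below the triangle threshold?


Number of potential triangles: C(109, 3) = 209934.
Each occurs with probability p³ ≈ (0.287348)³ ≈ 2.37259722e-02.
By linearity: E[X] = C(109, 3)·p³ ≈ 209934 · 2.37259722e-02 ≈ 4980.888248.
Since α = 1/2 < 1, p = c/n^{1/2} ≫ 1/n is above the triangle threshold p ~ 1/n. Asymptotically E[X] ~ (c³/6)·n^{3(1−α)} = (3³/6)·n^{1.5} → ∞; triangles are abundant w.h.p.

E[X] ≈ 4980.888248; in regime p = Θ(1/n^{1/2}) E[X] diverges (above the triangle threshold p ~ 1/n).


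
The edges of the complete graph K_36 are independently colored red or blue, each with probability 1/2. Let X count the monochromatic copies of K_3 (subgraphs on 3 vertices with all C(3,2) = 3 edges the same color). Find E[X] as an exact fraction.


Let X = Σ_S X_S over the C(36, 3) = 7140 subsets S of size 3, where X_S = 1 if the K_3 on S is monochromatic.
For a fixed S, the K_3 on S has C(3, 2) = 3 edges. P[all 3 edges red] = (1/2)^3, and likewise for blue, so P[monochromatic] = 2·(1/2)^3 = 2^{1 − 3} = 1/4.
By linearity: E[X] = C(36, 3) · 2^{1 − 3} = 7140 · 1/4 = 1785.
Numerically: E[X] ≈ 1785.000000.

E[X] = C(36,3)·2^(1−C(3,2)) = 1785 ≈ 1785.000000.


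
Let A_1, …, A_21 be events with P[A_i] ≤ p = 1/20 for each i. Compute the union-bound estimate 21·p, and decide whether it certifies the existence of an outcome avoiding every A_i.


Union bound: P[∪_{i=1}^{21} A_i] ≤ Σ_i P[A_i] ≤ 21·p = 21·(1/20) = 21/20.
Numerically: 21/20 ≈ 1.050000.
Is 21/20 < 1? NO.
Since the bound 21/20 is ≥ 1, the union bound is uninformative here; it does NOT by itself certify existence.

21·p = 21/20 ≈ 1.050000; existence NOT certified by the union bound.


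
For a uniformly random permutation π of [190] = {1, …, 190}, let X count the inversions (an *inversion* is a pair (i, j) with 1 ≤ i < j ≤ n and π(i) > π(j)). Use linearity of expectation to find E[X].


Write X = Σ X_I over the C(190, 2) = 17955 pairs i < j, with X_I the indicator of one inversion.
There are 17955 indicators.
For each fixed pair i < j, the values π(i) and π(j) are two distinct elements of {1, …, 190} in uniformly random order; by symmetry P[π(i) > π(j)] = 1/2.
By linearity: E[X] = 17955 · (1/2) = C(190, 2) · (1/2) = 17955/2 = 17955/2 ≈ 8977.500.

E[X] = 17955/2 = 8977.500.


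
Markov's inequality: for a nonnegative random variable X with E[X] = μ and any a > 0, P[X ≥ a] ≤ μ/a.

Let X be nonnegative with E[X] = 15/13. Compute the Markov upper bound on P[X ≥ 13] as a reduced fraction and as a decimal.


μ = E[X] = 15/13, a = 13.
Markov: P[X ≥ 13] ≤ μ/a = (15/13)/13 = 15/169.
Numerically: ≈ 0.0888.
(Since a = 13 > μ = 1.1538, the bound 15/169 is < 1 and informative.)

P[X ≥ 13] ≤ 15/169 ≈ 0.0888.


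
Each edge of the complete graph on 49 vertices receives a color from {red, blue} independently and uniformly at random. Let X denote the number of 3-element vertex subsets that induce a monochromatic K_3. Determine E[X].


Let X = Σ_S X_S over the C(49, 3) = 18424 subsets S of size 3, where X_S = 1 if the K_3 on S is monochromatic.
For a fixed S, the K_3 on S has C(3, 2) = 3 edges. P[all 3 edges red] = (1/2)^3, and likewise for blue, so P[monochromatic] = 2·(1/2)^3 = 2^{1 − 3} = 1/4.
Summing: E[X] = C(49, 3) · 2^{1 − 3} = 18424 · 1/4 = 4606.
Numerically: E[X] ≈ 4606.00000.

E[X] = C(49,3)·2^(1−C(3,2)) = 4606 ≈ 4606.00000.


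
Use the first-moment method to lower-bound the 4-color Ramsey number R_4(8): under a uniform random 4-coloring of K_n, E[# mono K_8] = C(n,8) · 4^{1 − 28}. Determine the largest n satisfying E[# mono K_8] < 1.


We need C(n, 8) · 4^{1 − 28} < 1, i.e. C(n, 8) < 4^{28 − 1} = 18014398509481984.
Check values of n near the boundary:
  n = 405: C(405, 8) = 16745853821188050; 16745853821188050 < 18014398509481984? YES
  n = 406: C(406, 8) = 17082453897995850; 17082453897995850 < 18014398509481984? YES
  n = 407: C(407, 8) = 17424959239309050; 17424959239309050 < 18014398509481984? YES
  n = 408: C(408, 8) = 17773458424095231; 17773458424095231 < 18014398509481984? YES
  n = 409: C(409, 8) = 18128041135797879; 18128041135797879 < 18014398509481984? NO
  n = 410: C(410, 8) = 18488798173326195; 18488798173326195 < 18014398509481984? NO
  n = 411: C(411, 8) = 18855821462126715; 18855821462126715 < 18014398509481984? NO
The largest n with C(n, 8) < 18014398509481984 is n = 408 (where E[X] = 17773458424095231/18014398509481984 ≈ 0.986625). Hence R_4(8) > 408, i.e. R_4(8) ≥ 409.

Largest n = 408; hence R_4(8) > 408.


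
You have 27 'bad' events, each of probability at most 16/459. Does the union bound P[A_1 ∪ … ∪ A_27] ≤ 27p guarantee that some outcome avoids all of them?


Union bound: P[∪_{i=1}^{27} A_i] ≤ Σ_i P[A_i] ≤ 27·p = 27·(16/459) = 16/17.
Numerically: 16/17 ≈ 0.941176.
Is 16/17 < 1? YES.
Since P[∪ A_i] ≤ 16/17 < 1, the complement has P[∩ A_i^c] ≥ 1 − 16/17 = 1/17 > 0, so some outcome avoids every A_i.

27·p = 16/17 ≈ 0.941176; existence CERTIFIED by the union bound.


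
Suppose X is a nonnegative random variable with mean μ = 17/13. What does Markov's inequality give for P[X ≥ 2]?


μ = E[X] = 17/13, a = 2.
Markov: P[X ≥ 2] ≤ μ/a = (17/13)/2 = 17/26.
Numerically: ≈ 0.6538.
(Since a = 2 > μ = 1.3077, the bound 17/26 is < 1 and informative.)

P[X ≥ 2] ≤ 17/26 ≈ 0.6538.


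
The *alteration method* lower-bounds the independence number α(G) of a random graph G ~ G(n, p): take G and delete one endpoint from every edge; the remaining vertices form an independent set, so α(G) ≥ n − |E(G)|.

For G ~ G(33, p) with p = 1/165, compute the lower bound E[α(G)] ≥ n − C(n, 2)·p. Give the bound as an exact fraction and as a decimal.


E[|E(G)|] = C(33, 2)·p = 528 · (1/165) = 16/5.
E[α(G)] ≥ n − E[|E(G)|] = 33 − 16/5 = 149/5.
Numerically: ≈ 29.800000.
(This is only a lower bound; the true E[α(G)] may be larger.)

E[α(G)] ≥ 149/5 ≈ 29.800000.


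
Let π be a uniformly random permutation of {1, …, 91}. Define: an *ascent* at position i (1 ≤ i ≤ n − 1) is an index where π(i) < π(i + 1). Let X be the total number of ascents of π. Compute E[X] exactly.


Write X = Σ X_I over i = 1, …, 90, with X_I the indicator of one ascent.
There are 90 indicators.
For each fixed i, the pair (π(i), π(i+1)) is a uniformly random ordered pair of distinct values from {1, …, 91}; by symmetry P[π(i) < π(i+1)] = 1/2.
By linearity: E[X] = 90 · (1/2) = (91 − 1) · (1/2) = 45 ≈ 45.000.

E[X] = 45 = 45.000.


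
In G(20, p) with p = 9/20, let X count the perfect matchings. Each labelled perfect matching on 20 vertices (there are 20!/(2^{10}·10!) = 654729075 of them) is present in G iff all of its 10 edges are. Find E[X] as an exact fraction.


K_20 has 20!/(2^{10}·10!) = 654729075 labelled perfect matchings.
For each such perfect matching H, let X_H = 1 if all 10 edges of H are present in G. Then P[X_H = 1] = p^{10} = (9/20)^{10} = 3486784401/10240000000000.
By linearity of expectation: E[X] = Σ_H E[X_H] = 654729075 · p^{10} = 654729075 · 3486784401/10240000000000 = 91315965023646363/409600000000.
Numerically: E[X] ≈ 2.229e+05.

E[X] = 654729075 · (9/20)^{10} = 91315965023646363/409600000000 ≈ 2.229e+05.


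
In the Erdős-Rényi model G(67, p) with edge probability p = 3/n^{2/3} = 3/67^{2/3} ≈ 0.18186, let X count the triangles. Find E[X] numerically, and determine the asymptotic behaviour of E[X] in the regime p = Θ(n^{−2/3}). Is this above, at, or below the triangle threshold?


Number of potential triangles: C(67, 3) = 47905.
Each occurs with probability p³ ≈ (0.18186)³ ≈ 6.01470261e-03.
By linearity: E[X] = C(67, 3)·p³ ≈ 47905 · 6.01470261e-03 ≈ 288.134328.
Since α = 2/3 < 1, p = c/n^{2/3} ≫ 1/n is above the triangle threshold p ~ 1/n. Asymptotically E[X] ~ (c³/6)·n^{3(1−α)} = (3³/6)·n^{1} → ∞; triangles are abundant w.h.p.

E[X] ≈ 288.134328; in regime p = Θ(1/n^{2/3}) E[X] diverges (above the triangle threshold p ~ 1/n).


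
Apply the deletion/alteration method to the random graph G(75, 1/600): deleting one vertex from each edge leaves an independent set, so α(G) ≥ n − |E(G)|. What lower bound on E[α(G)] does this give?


E[|E(G)|] = C(75, 2)·p = 2775 · (1/600) = 37/8.
E[α(G)] ≥ n − E[|E(G)|] = 75 − 37/8 = 563/8.
Numerically: ≈ 70.37500.
(This is only a lower bound; the true E[α(G)] may be larger.)

E[α(G)] ≥ 563/8 ≈ 70.37500.


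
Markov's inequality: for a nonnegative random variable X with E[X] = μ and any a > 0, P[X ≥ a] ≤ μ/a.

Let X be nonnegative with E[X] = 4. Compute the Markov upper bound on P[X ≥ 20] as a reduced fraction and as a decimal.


μ = E[X] = 4, a = 20.
Markov: P[X ≥ 20] ≤ μ/a = (4)/20 = 1/5.
Numerically: ≈ 0.200000.
(Since a = 20 > μ = 4.000000, the bound 1/5 is < 1 and informative.)

P[X ≥ 20] ≤ 1/5 ≈ 0.200000.


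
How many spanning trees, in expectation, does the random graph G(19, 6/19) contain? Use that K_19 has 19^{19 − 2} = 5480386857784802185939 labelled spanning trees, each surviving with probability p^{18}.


K_19 has 19^{19 − 2} = 5480386857784802185939 labelled spanning trees.
For each such spanning tree H, let X_H = 1 if all 18 edges of H are present in G. Then P[X_H = 1] = p^{18} = (6/19)^{18} = 101559956668416/104127350297911241532841.
By linearity: E[X] = Σ_H E[X_H] = 5480386857784802185939 · p^{18} = 5480386857784802185939 · 101559956668416/104127350297911241532841 = 101559956668416/19.
Numerically: E[X] ≈ 5.3453e+12.

E[X] = 5480386857784802185939 · (6/19)^{18} = 101559956668416/19 ≈ 5.3453e+12.


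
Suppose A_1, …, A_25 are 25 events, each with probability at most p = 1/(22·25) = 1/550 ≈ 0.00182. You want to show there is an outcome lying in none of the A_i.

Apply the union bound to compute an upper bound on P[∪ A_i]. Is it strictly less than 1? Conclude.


Union bound: P[∪_{i=1}^{25} A_i] ≤ Σ_i P[A_i] ≤ 25·p = 25·(1/550) = 1/22.
Numerically: 1/22 ≈ 0.04545.
Is 1/22 < 1? YES.
Since P[∪ A_i] ≤ 1/22 < 1, the complement has P[∩ A_i^c] ≥ 1 − 1/22 = 21/22 > 0, so some outcome avoids every A_i.

25·p = 1/22 ≈ 0.04545; existence CERTIFIED by the union bound.


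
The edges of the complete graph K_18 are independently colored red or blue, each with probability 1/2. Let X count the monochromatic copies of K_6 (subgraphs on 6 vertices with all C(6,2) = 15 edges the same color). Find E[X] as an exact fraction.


Let X = Σ_S X_S over the C(18, 6) = 18564 subsets S of size 6, where X_S = 1 if the K_6 on S is monochromatic.
For a fixed S, the K_6 on S has C(6, 2) = 15 edges. P[all 15 edges red] = (1/2)^15, and likewise for blue, so P[monochromatic] = 2·(1/2)^15 = 2^{1 − 15} = 1/16384.
By linearity: E[X] = C(18, 6) · 2^{1 − 15} = 18564 · 1/16384 = 4641/4096.
Numerically: E[X] ≈ 1.1331.

E[X] = C(18,6)·2^(1−C(6,2)) = 4641/4096 ≈ 1.1331.


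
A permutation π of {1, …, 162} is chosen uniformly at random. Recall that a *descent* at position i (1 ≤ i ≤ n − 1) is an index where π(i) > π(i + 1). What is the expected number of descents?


Write X = Σ X_I over i = 1, …, 161, with X_I the indicator of one descent.
There are 161 indicators.
For each fixed i, the pair (π(i), π(i+1)) is a uniformly random ordered pair of distinct values from {1, …, 162}; by symmetry P[π(i) > π(i+1)] = 1/2.
By linearity: E[X] = 161 · (1/2) = (162 − 1) · (1/2) = 161/2 ≈ 80.500000.

E[X] = 161/2 = 80.500000.


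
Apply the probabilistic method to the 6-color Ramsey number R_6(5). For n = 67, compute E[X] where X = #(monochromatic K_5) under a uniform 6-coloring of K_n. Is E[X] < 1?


E[X] = C(67, 5) · 6^{1 − 10} = 9657648 · 6^{−9} = 9657648/10077696.
As a reduced fraction: E[X] = 67067/69984 ≈ 0.95832.
Is E[X] < 1? YES.
Since E[X] < 1, there exists a 6-coloring of K_{67} with no monochromatic K_5; hence R_6(5) > 67.

E[X] = 67067/69984 ≈ 0.95832; E[X] < 1, so R_6(5) > 67.


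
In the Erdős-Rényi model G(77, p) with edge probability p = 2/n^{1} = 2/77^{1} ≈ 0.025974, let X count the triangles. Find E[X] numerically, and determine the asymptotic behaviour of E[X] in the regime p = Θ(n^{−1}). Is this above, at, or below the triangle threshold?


Number of potential triangles: C(77, 3) = 73150.
Each occurs with probability p³ ≈ (0.025974)³ ≈ 1.7523377e-05.
By linearity: E[X] = C(77, 3)·p³ ≈ 73150 · 1.7523377e-05 ≈ 1.28184.
Here α = 1, so p = 2/n is exactly at the triangle threshold p ~ 1/n. Asymptotically E[X] → c³/6 = 2³/6 = 4/3 ≈ 1.33333, a bounded constant. In this regime the triangle count is asymptotically Poisson(c³/6).

E[X] ≈ 1.28184; in regime p = Θ(1/n^{1}) E[X] stays bounded (at the triangle threshold p ~ 1/n).


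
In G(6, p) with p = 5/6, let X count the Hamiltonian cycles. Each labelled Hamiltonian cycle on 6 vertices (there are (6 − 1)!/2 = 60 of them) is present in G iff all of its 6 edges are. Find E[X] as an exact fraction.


K_6 has (6 − 1)!/2 = 60 labelled Hamiltonian cycles.
For each such Hamiltonian cycle H, let X_H = 1 if all 6 edges of H are present in G. Then P[X_H = 1] = p^{6} = (5/6)^{6} = 15625/46656.
By linearity of expectation: E[X] = Σ_H E[X_H] = 60 · p^{6} = 60 · 15625/46656 = 78125/3888.
Numerically: E[X] ≈ 20.0939.

E[X] = 60 · (5/6)^{6} = 78125/3888 ≈ 20.0939.


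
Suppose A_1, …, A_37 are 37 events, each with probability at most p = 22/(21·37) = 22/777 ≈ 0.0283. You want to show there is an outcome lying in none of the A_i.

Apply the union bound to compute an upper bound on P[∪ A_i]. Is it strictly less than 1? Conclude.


Union bound: P[∪_{i=1}^{37} A_i] ≤ Σ_i P[A_i] ≤ 37·p = 37·(22/777) = 22/21.
Numerically: 22/21 ≈ 1.0476.
Is 22/21 < 1? NO.
Since the bound 22/21 is ≥ 1, the union bound is uninformative here; it does NOT by itself certify existence.

37·p = 22/21 ≈ 1.0476; existence NOT certified by the union bound.


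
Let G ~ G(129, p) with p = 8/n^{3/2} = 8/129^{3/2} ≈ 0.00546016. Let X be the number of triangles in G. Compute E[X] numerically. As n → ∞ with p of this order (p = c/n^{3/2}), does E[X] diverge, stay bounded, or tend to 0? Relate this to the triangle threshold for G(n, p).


Number of potential triangles: C(129, 3) = 349504.
Each occurs with probability p³ ≈ (0.00546016)³ ≈ 1.62785705e-07.
By linearity: E[X] = C(129, 3)·p³ ≈ 349504 · 1.62785705e-07 ≈ 0.056894.
Since α = 3/2 > 1, p = c/n^{3/2} = o(1/n) is below the triangle threshold p ~ 1/n. Asymptotically E[X] ~ (c³/6)·n^{3(1−α)} = (8³/6)·n^{-1.5} → 0, so by Markov's inequality G has no triangles w.h.p.

E[X] ≈ 0.056894; in regime p = Θ(1/n^{3/2}) E[X] tends to 0 (below the triangle threshold p ~ 1/n).


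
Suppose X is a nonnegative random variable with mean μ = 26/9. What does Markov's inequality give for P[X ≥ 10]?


μ = E[X] = 26/9, a = 10.
Markov: P[X ≥ 10] ≤ μ/a = (26/9)/10 = 13/45.
Numerically: ≈ 0.28889.
(Since a = 10 > μ = 2.88889, the bound 13/45 is < 1 and informative.)

P[X ≥ 10] ≤ 13/45 ≈ 0.28889.


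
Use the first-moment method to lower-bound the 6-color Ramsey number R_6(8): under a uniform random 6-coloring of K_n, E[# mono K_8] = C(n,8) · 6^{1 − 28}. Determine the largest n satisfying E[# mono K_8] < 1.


We need C(n, 8) · 6^{1 − 28} < 1, i.e. C(n, 8) < 6^{28 − 1} = 1023490369077469249536.
Check values of n near the boundary:
  n = 1589: C(1589, 8) = 990389025825605844438; 990389025825605844438 < 1023490369077469249536? YES
  n = 1590: C(1590, 8) = 995397314198933813310; 995397314198933813310 < 1023490369077469249536? YES
  n = 1591: C(1591, 8) = 1000427749141189953870; 1000427749141189953870 < 1023490369077469249536? YES
  n = 1592: C(1592, 8) = 1005480414540892933435; 1005480414540892933435 < 1023490369077469249536? YES
  n = 1593: C(1593, 8) = 1010555394551193970323; 1010555394551193970323 < 1023490369077469249536? YES
  n = 1594: C(1594, 8) = 1015652773590544255167; 1015652773590544255167 < 1023490369077469249536? YES
  n = 1595: C(1595, 8) = 1020772636343363633895; 1020772636343363633895 < 1023490369077469249536? YES
  n = 1596: C(1596, 8) = 1025915067760710553965; 1025915067760710553965 < 1023490369077469249536? NO
  n = 1597: C(1597, 8) = 1031080153060953275445; 1031080153060953275445 < 1023490369077469249536? NO
  n = 1598: C(1598, 8) = 1036267977730442348529; 1036267977730442348529 < 1023490369077469249536? NO
The largest n with C(n, 8) < 1023490369077469249536 is n = 1595 (where E[X] = 113419181815929292655/113721152119718805504 ≈ 0.9973446). Hence R_6(8) > 1595, i.e. R_6(8) ≥ 1596.

Largest n = 1595; hence R_6(8) > 1595.


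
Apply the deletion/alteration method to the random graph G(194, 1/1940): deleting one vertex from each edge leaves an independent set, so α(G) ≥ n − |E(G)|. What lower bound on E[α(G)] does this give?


E[|E(G)|] = C(194, 2)·p = 18721 · (1/1940) = 193/20.
E[α(G)] ≥ n − E[|E(G)|] = 194 − 193/20 = 3687/20.
Numerically: ≈ 184.350.
(This is only a lower bound; the true E[α(G)] may be larger.)

E[α(G)] ≥ 3687/20 ≈ 184.350.


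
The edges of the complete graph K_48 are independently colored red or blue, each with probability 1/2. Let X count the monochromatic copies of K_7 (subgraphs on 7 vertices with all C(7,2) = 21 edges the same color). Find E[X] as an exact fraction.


Let X = Σ_S X_S over the C(48, 7) = 73629072 subsets S of size 7, where X_S = 1 if the K_7 on S is monochromatic.
For a fixed S, the K_7 on S has C(7, 2) = 21 edges. P[all 21 edges red] = (1/2)^21, and likewise for blue, so P[monochromatic] = 2·(1/2)^21 = 2^{1 − 21} = 1/1048576.
Summing: E[X] = C(48, 7) · 2^{1 − 21} = 73629072 · 1/1048576 = 4601817/65536.
Numerically: E[X] ≈ 70.2182.

E[X] = C(48,7)·2^(1−C(7,2)) = 4601817/65536 ≈ 70.2182.


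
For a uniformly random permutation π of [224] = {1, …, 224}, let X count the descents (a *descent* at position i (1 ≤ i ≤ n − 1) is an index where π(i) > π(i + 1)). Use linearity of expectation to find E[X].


Write X = Σ X_I over i = 1, …, 223, with X_I the indicator of one descent.
There are 223 indicators.
For each fixed i, the pair (π(i), π(i+1)) is a uniformly random ordered pair of distinct values from {1, …, 224}; by symmetry P[π(i) > π(i+1)] = 1/2.
By linearity: E[X] = 223 · (1/2) = (224 − 1) · (1/2) = 223/2 ≈ 111.500000.

E[X] = 223/2 = 111.500000.


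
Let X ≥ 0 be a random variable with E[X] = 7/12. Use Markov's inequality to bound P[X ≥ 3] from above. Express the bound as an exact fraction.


μ = E[X] = 7/12, a = 3.
Markov: P[X ≥ 3] ≤ μ/a = (7/12)/3 = 7/36.
Numerically: ≈ 0.1944.
(Since a = 3 > μ = 0.5833, the bound 7/36 is < 1 and informative.)

P[X ≥ 3] ≤ 7/36 ≈ 0.1944.


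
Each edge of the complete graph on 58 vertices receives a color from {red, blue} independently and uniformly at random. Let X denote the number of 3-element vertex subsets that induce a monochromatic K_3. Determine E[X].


Let X = Σ_S X_S over the C(58, 3) = 30856 subsets S of size 3, where X_S = 1 if the K_3 on S is monochromatic.
For a fixed S, the K_3 on S has C(3, 2) = 3 edges. P[all 3 edges red] = (1/2)^3, and likewise for blue, so P[monochromatic] = 2·(1/2)^3 = 2^{1 − 3} = 1/4.
Summing: E[X] = C(58, 3) · 2^{1 − 3} = 30856 · 1/4 = 7714.
Numerically: E[X] ≈ 7714.0000.

E[X] = C(58,3)·2^(1−C(3,2)) = 7714 ≈ 7714.0000.


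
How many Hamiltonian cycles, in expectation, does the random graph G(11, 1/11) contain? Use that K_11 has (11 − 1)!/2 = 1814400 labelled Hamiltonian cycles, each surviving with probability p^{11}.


K_11 has (11 − 1)!/2 = 1814400 labelled Hamiltonian cycles.
For each such Hamiltonian cycle H, let X_H = 1 if all 11 edges of H are present in G. Then P[X_H = 1] = p^{11} = (1/11)^{11} = 1/285311670611.
By linearity: E[X] = Σ_H E[X_H] = 1814400 · p^{11} = 1814400 · 1/285311670611 = 1814400/285311670611.
Numerically: E[X] ≈ 6.36e-06.

E[X] = 1814400 · (1/11)^{11} = 1814400/285311670611 ≈ 6.36e-06.


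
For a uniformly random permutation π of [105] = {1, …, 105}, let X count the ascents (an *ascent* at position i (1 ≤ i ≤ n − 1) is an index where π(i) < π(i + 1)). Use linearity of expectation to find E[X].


Write X = Σ X_I over i = 1, …, 104, with X_I the indicator of one ascent.
There are 104 indicators.
For each fixed i, the pair (π(i), π(i+1)) is a uniformly random ordered pair of distinct values from {1, …, 105}; by symmetry P[π(i) < π(i+1)] = 1/2.
By linearity: E[X] = 104 · (1/2) = (105 − 1) · (1/2) = 52 ≈ 52.0000.

E[X] = 52 = 52.0000.


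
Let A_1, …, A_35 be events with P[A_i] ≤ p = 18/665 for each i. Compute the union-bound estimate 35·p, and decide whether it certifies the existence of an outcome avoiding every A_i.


Union bound: P[∪_{i=1}^{35} A_i] ≤ Σ_i P[A_i] ≤ 35·p = 35·(18/665) = 18/19.
Numerically: 18/19 ≈ 0.9473684.
Is 18/19 < 1? YES.
Since P[∪ A_i] ≤ 18/19 < 1, the complement has P[∩ A_i^c] ≥ 1 − 18/19 = 1/19 > 0, so some outcome avoids every A_i.

35·p = 18/19 ≈ 0.9473684; existence CERTIFIED by the union bound.


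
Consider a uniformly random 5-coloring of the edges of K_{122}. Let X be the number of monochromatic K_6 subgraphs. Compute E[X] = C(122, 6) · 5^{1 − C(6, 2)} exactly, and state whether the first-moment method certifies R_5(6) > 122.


E[X] = C(122, 6) · 5^{1 − 15} = 4042116078 · 5^{−14} = 4042116078/6103515625.
As a reduced fraction: E[X] = 4042116078/6103515625 ≈ 0.662.
Is E[X] < 1? YES.
Since E[X] < 1, there exists a 5-coloring of K_{122} with no monochromatic K_6; hence R_5(6) > 122.

E[X] = 4042116078/6103515625 ≈ 0.662; E[X] < 1, so R_5(6) > 122.


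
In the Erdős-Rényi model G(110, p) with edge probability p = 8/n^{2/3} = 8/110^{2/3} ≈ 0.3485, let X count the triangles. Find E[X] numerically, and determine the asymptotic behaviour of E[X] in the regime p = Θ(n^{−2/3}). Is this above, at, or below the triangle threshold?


Number of potential triangles: C(110, 3) = 215820.
Each occurs with probability p³ ≈ (0.3485)³ ≈ 4.231405e-02.
By linearity: E[X] = C(110, 3)·p³ ≈ 215820 · 4.231405e-02 ≈ 9132.2182.
Since α = 2/3 < 1, p = c/n^{2/3} ≫ 1/n is above the triangle threshold p ~ 1/n. Asymptotically E[X] ~ (c³/6)·n^{3(1−α)} = (8³/6)·n^{1} → ∞; triangles are abundant w.h.p.

E[X] ≈ 9132.2182; in regime p = Θ(1/n^{2/3}) E[X] diverges (above the triangle threshold p ~ 1/n).


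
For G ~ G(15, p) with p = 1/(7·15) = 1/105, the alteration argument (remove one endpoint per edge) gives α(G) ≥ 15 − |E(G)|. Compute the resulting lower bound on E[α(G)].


E[|E(G)|] = C(15, 2)·p = 105 · (1/105) = 1.
E[α(G)] ≥ n − E[|E(G)|] = 15 − 1 = 14.
Numerically: ≈ 14.00000.
(This is only a lower bound; the true E[α(G)] may be larger.)

E[α(G)] ≥ 14 ≈ 14.00000.


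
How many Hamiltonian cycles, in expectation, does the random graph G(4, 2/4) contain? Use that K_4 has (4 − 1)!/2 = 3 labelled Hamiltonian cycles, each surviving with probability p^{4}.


K_4 has (4 − 1)!/2 = 3 labelled Hamiltonian cycles.
For each such Hamiltonian cycle H, let X_H = 1 if all 4 edges of H are present in G. Then P[X_H = 1] = p^{4} = (1/2)^{4} = 1/16.
By linearity of expectation: E[X] = Σ_H E[X_H] = 3 · p^{4} = 3 · 1/16 = 3/16.
Numerically: E[X] ≈ 0.1875.

E[X] = 3 · (1/2)^{4} = 3/16 ≈ 0.1875.


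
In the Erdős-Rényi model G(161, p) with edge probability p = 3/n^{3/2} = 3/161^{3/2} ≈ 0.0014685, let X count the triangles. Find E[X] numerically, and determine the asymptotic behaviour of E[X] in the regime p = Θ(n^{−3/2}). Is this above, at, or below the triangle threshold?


Number of potential triangles: C(161, 3) = 682640.
Each occurs with probability p³ ≈ (0.0014685)³ ≈ 3.1669946e-09.
By linearity: E[X] = C(161, 3)·p³ ≈ 682640 · 3.1669946e-09 ≈ 0.00216.
Since α = 3/2 > 1, p = c/n^{3/2} = o(1/n) is below the triangle threshold p ~ 1/n. Asymptotically E[X] ~ (c³/6)·n^{3(1−α)} = (3³/6)·n^{-1.5} → 0, so by Markov's inequality G has no triangles w.h.p.

E[X] ≈ 0.00216; in regime p = Θ(1/n^{3/2}) E[X] tends to 0 (below the triangle threshold p ~ 1/n).


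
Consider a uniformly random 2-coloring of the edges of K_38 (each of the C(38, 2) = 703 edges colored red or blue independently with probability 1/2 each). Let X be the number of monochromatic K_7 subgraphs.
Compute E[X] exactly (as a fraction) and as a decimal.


Let X = Σ_S X_S over the C(38, 7) = 12620256 subsets S of size 7, where X_S = 1 if the K_7 on S is monochromatic.
For a fixed S, the K_7 on S has C(7, 2) = 21 edges. P[all 21 edges red] = (1/2)^21, and likewise for blue, so P[monochromatic] = 2·(1/2)^21 = 2^{1 − 21} = 1/1048576.
Summing: E[X] = C(38, 7) · 2^{1 − 21} = 12620256 · 1/1048576 = 394383/32768.
Numerically: E[X] ≈ 12.03561.

E[X] = C(38,7)·2^(1−C(7,2)) = 394383/32768 ≈ 12.03561.


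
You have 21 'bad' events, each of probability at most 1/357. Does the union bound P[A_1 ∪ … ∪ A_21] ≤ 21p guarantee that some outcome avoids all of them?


Union bound: P[∪_{i=1}^{21} A_i] ≤ Σ_i P[A_i] ≤ 21·p = 21·(1/357) = 1/17.
Numerically: 1/17 ≈ 0.058824.
Is 1/17 < 1? YES.
Since P[∪ A_i] ≤ 1/17 < 1, the complement has P[∩ A_i^c] ≥ 1 − 1/17 = 16/17 > 0, so some outcome avoids every A_i.

21·p = 1/17 ≈ 0.058824; existence CERTIFIED by the union bound.


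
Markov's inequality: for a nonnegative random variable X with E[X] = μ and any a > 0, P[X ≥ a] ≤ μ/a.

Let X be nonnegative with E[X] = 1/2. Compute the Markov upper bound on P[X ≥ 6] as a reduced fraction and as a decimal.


μ = E[X] = 1/2, a = 6.
Markov: P[X ≥ 6] ≤ μ/a = (1/2)/6 = 1/12.
Numerically: ≈ 0.083.
(Since a = 6 > μ = 0.500, the bound 1/12 is < 1 and informative.)

P[X ≥ 6] ≤ 1/12 ≈ 0.083.


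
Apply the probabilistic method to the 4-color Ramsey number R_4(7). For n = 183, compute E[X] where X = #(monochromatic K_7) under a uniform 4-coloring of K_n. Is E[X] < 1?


E[X] = C(183, 7) · 4^{1 − 21} = 1214197462413 · 4^{−20} = 1214197462413/1099511627776.
As a reduced fraction: E[X] = 1214197462413/1099511627776 ≈ 1.104306.
Is E[X] < 1? NO.
Since E[X] ≥ 1, the first-moment bound is inconclusive at n = 183; it does NOT by itself certify R_4(7) > 183.

E[X] = 1214197462413/1099511627776 ≈ 1.104306; E[X] ≥ 1; first-moment method inconclusive here.


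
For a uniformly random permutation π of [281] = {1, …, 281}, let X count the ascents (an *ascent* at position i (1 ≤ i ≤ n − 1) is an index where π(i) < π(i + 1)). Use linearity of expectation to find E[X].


Write X = Σ X_I over i = 1, …, 280, with X_I the indicator of one ascent.
There are 280 indicators.
For each fixed i, the pair (π(i), π(i+1)) is a uniformly random ordered pair of distinct values from {1, …, 281}; by symmetry P[π(i) < π(i+1)] = 1/2.
By linearity: E[X] = 280 · (1/2) = (281 − 1) · (1/2) = 140 ≈ 140.000000.

E[X] = 140 = 140.000000.


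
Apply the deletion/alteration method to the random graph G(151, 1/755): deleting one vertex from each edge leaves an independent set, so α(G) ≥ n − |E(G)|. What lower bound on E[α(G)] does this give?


E[|E(G)|] = C(151, 2)·p = 11325 · (1/755) = 15.
E[α(G)] ≥ n − E[|E(G)|] = 151 − 15 = 136.
Numerically: ≈ 136.0000.
(This is only a lower bound; the true E[α(G)] may be larger.)

E[α(G)] ≥ 136 ≈ 136.0000.


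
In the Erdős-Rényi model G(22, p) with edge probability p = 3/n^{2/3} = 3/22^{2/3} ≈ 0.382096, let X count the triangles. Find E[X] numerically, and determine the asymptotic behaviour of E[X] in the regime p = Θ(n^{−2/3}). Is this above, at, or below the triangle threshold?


Number of potential triangles: C(22, 3) = 1540.
Each occurs with probability p³ ≈ (0.382096)³ ≈ 5.57851240e-02.
By linearity: E[X] = C(22, 3)·p³ ≈ 1540 · 5.57851240e-02 ≈ 85.909091.
Since α = 2/3 < 1, p = c/n^{2/3} ≫ 1/n is above the triangle threshold p ~ 1/n. Asymptotically E[X] ~ (c³/6)·n^{3(1−α)} = (3³/6)·n^{1} → ∞; triangles are abundant w.h.p.

E[X] ≈ 85.909091; in regime p = Θ(1/n^{2/3}) E[X] diverges (above the triangle threshold p ~ 1/n).


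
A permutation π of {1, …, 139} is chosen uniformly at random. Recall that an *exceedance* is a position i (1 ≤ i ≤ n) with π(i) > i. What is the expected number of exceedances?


Write X = Σ_{i=1}^{139} X_i, where X_i = 1_{π(i) > i}.
For each fixed i, π(i) is uniform over {1, …, 139} (marginal of a uniform permutation), so P[π(i) > i] = (n − i)/n. Summing: Σ_{i=1}^{139} (n − i)/n = (0 + 1 + … + 138)/139 = 139(139 − 1)/(2·139) = (139 − 1)/2.
Hence E[X] = Σ_{i=1}^{139} (139 − i)/139 = 69 ≈ 69.000.

E[X] = 69 = 69.000.


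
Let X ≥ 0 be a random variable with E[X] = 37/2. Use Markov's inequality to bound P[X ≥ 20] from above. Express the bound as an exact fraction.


μ = E[X] = 37/2, a = 20.
Markov: P[X ≥ 20] ≤ μ/a = (37/2)/20 = 37/40.
Numerically: ≈ 0.925.
(Since a = 20 > μ = 18.500, the bound 37/40 is < 1 and informative.)

P[X ≥ 20] ≤ 37/40 ≈ 0.925.


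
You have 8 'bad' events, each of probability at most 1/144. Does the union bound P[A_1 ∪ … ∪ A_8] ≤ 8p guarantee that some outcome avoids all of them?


Union bound: P[∪_{i=1}^{8} A_i] ≤ Σ_i P[A_i] ≤ 8·p = 8·(1/144) = 1/18.
Numerically: 1/18 ≈ 0.056.
Is 1/18 < 1? YES.
Since P[∪ A_i] ≤ 1/18 < 1, the complement has P[∩ A_i^c] ≥ 1 − 1/18 = 17/18 > 0, so some outcome avoids every A_i.

8·p = 1/18 ≈ 0.056; existence CERTIFIED by the union bound.


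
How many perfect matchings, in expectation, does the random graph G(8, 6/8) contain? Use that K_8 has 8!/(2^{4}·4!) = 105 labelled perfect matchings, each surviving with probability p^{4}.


K_8 has 8!/(2^{4}·4!) = 105 labelled perfect matchings.
For each such perfect matching H, let X_H = 1 if all 4 edges of H are present in G. Then P[X_H = 1] = p^{4} = (3/4)^{4} = 81/256.
By linearity: E[X] = Σ_H E[X_H] = 105 · p^{4} = 105 · 81/256 = 8505/256.
Numerically: E[X] ≈ 33.223.

E[X] = 105 · (3/4)^{4} = 8505/256 ≈ 33.223.


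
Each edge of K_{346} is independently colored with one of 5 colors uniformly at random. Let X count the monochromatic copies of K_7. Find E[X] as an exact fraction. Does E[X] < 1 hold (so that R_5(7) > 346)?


E[X] = C(346, 7) · 5^{1 − 21} = 110809404801480 · 5^{−20} = 110809404801480/95367431640625.
As a reduced fraction: E[X] = 22161880960296/19073486328125 ≈ 1.1619.
Is E[X] < 1? NO.
Since E[X] ≥ 1, the first-moment bound is inconclusive at n = 346; it does NOT by itself certify R_5(7) > 346.

E[X] = 22161880960296/19073486328125 ≈ 1.1619; E[X] ≥ 1; first-moment method inconclusive here.


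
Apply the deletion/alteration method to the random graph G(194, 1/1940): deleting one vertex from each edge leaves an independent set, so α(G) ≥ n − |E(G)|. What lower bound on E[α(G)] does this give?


E[|E(G)|] = C(194, 2)·p = 18721 · (1/1940) = 193/20.
E[α(G)] ≥ n − E[|E(G)|] = 194 − 193/20 = 3687/20.
Numerically: ≈ 184.3500.
(This is only a lower bound; the true E[α(G)] may be larger.)

E[α(G)] ≥ 3687/20 ≈ 184.3500.


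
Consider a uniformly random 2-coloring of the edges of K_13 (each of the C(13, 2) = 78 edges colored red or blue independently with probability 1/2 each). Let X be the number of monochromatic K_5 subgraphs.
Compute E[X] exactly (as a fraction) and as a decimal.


Let X = Σ_S X_S over the C(13, 5) = 1287 subsets S of size 5, where X_S = 1 if the K_5 on S is monochromatic.
For a fixed S, the K_5 on S has C(5, 2) = 10 edges. P[all 10 edges red] = (1/2)^10, and likewise for blue, so P[monochromatic] = 2·(1/2)^10 = 2^{1 − 10} = 1/512.
Summing: E[X] = C(13, 5) · 2^{1 − 10} = 1287 · 1/512 = 1287/512.
Numerically: E[X] ≈ 2.5137.

E[X] = C(13,5)·2^(1−C(5,2)) = 1287/512 ≈ 2.5137.


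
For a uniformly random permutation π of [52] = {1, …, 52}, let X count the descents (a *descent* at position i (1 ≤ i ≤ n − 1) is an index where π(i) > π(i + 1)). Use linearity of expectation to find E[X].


Write X = Σ X_I over i = 1, …, 51, with X_I the indicator of one descent.
There are 51 indicators.
For each fixed i, the pair (π(i), π(i+1)) is a uniformly random ordered pair of distinct values from {1, …, 52}; by symmetry P[π(i) > π(i+1)] = 1/2.
By linearity: E[X] = 51 · (1/2) = (52 − 1) · (1/2) = 51/2 ≈ 25.50000.

E[X] = 51/2 = 25.50000.


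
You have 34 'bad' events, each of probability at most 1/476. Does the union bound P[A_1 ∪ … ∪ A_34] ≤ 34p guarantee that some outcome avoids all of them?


Union bound: P[∪_{i=1}^{34} A_i] ≤ Σ_i P[A_i] ≤ 34·p = 34·(1/476) = 1/14.
Numerically: 1/14 ≈ 0.071.
Is 1/14 < 1? YES.
Since P[∪ A_i] ≤ 1/14 < 1, the complement has P[∩ A_i^c] ≥ 1 − 1/14 = 13/14 > 0, so some outcome avoids every A_i.

34·p = 1/14 ≈ 0.071; existence CERTIFIED by the union bound.


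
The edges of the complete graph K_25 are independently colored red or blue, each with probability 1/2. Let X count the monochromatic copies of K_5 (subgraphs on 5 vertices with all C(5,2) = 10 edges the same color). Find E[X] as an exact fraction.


Let X = Σ_S X_S over the C(25, 5) = 53130 subsets S of size 5, where X_S = 1 if the K_5 on S is monochromatic.
For a fixed S, the K_5 on S has C(5, 2) = 10 edges. P[all 10 edges red] = (1/2)^10, and likewise for blue, so P[monochromatic] = 2·(1/2)^10 = 2^{1 − 10} = 1/512.
By linearity: E[X] = C(25, 5) · 2^{1 − 10} = 53130 · 1/512 = 26565/256.
Numerically: E[X] ≈ 103.7695.

E[X] = C(25,5)·2^(1−C(5,2)) = 26565/256 ≈ 103.7695.


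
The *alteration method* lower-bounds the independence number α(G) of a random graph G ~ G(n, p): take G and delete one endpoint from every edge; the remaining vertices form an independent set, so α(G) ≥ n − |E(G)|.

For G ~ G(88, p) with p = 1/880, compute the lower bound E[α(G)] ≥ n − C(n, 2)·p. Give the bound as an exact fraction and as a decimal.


E[|E(G)|] = C(88, 2)·p = 3828 · (1/880) = 87/20.
E[α(G)] ≥ n − E[|E(G)|] = 88 − 87/20 = 1673/20.
Numerically: ≈ 83.650000.
(This is only a lower bound; the true E[α(G)] may be larger.)

E[α(G)] ≥ 1673/20 ≈ 83.650000.


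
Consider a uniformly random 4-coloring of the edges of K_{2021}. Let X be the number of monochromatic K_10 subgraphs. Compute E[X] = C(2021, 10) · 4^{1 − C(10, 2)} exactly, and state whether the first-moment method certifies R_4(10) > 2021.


E[X] = C(2021, 10) · 4^{1 − 45} = 306347841644770462864800616 · 4^{−44} = 306347841644770462864800616/309485009821345068724781056.
As a reduced fraction: E[X] = 38293480205596307858100077/38685626227668133590597632 ≈ 0.990.
Is E[X] < 1? YES.
Since E[X] < 1, there exists a 4-coloring of K_{2021} with no monochromatic K_10; hence R_4(10) > 2021.

E[X] = 38293480205596307858100077/38685626227668133590597632 ≈ 0.990; E[X] < 1, so R_4(10) > 2021.


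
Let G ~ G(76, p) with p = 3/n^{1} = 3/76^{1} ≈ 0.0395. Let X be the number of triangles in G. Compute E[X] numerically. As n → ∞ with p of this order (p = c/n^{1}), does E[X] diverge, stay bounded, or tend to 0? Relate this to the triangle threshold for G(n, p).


Number of potential triangles: C(76, 3) = 70300.
Each occurs with probability p³ ≈ (0.0395)³ ≈ 6.15068e-05.
By linearity: E[X] = C(76, 3)·p³ ≈ 70300 · 6.15068e-05 ≈ 4.324.
Here α = 1, so p = 3/n is exactly at the triangle threshold p ~ 1/n. Asymptotically E[X] → c³/6 = 3³/6 = 9/2 ≈ 4.500, a bounded constant. In this regime the triangle count is asymptotically Poisson(c³/6).

E[X] ≈ 4.324; in regime p = Θ(1/n^{1}) E[X] stays bounded (at the triangle threshold p ~ 1/n).
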